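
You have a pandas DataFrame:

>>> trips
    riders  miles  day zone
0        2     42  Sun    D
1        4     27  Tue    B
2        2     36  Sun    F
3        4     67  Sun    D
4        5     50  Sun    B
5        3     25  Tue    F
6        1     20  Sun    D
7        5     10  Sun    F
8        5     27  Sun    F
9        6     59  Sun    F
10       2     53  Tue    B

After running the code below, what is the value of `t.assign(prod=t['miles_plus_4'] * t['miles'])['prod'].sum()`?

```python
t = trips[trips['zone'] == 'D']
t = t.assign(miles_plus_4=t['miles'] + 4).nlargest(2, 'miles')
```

filter rows where zone == 'D':
   riders  miles  day zone
0       2     42  Sun    D
3       4     67  Sun    D
6       1     20  Sun    D
add column miles_plus_4 = t['miles'] + 4:
   riders  miles  day zone  miles_plus_4
0       2     42  Sun    D            46
3       4     67  Sun    D            71
6       1     20  Sun    D            24
take 2 rows with largest miles:
   riders  miles  day zone  miles_plus_4
3       4     67  Sun    D            71
0       2     42  Sun    D            46
add column prod = t['miles_plus_4'] * t['miles']:
   riders  miles  day zone  miles_plus_4  prod
3       4     67  Sun    D            71  4757
0       2     42  Sun    D            46  1932
Finally, sum of column 'prod' = 6689.

6689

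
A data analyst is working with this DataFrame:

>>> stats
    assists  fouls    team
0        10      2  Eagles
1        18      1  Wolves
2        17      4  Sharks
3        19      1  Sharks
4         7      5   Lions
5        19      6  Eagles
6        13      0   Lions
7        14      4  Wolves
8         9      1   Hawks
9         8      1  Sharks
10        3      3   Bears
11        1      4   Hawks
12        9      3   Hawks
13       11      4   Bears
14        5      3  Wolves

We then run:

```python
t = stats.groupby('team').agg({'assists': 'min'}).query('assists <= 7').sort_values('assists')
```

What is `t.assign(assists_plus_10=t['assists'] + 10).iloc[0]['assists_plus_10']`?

group by team, min of assists:
        assists
team           
Bears         3
Eagles       10
Hawks         1
Lions         7
Sharks        8
Wolves        5
filter rows where assists <= 7:
        assists
team           
Bears         3
Hawks         1
Lions         7
Wolves        5
sort by assists:
        assists
team           
Hawks         1
Bears         3
Wolves        5
Lions         7
add column assists_plus_10 = t['assists'] + 10:
        assists  assists_plus_10
team                            
Hawks         1               11
Bears         3               13
Wolves        5               15
Lions         7               17
Then the value at position 0, column 'assists_plus_10': 11

11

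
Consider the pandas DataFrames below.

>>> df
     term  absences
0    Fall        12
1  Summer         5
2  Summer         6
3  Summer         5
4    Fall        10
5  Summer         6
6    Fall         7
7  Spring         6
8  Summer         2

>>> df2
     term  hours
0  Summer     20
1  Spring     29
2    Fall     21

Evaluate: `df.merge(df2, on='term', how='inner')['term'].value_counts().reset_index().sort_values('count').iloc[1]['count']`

merge on 'term' (how='inner') → 9 rows:
     term  absences  hours
0    Fall        12     21
1  Summer         5     20
2  Summer         6     20
3  Summer         5     20
4    Fall        10     21
5  Summer         6     20
6    Fall         7     21
7  Spring         6     29
8  Summer         2     20
value_counts of term:
term
Summer    5
Fall      3
Spring    1
Name: count, dtype: int64
reset_index():
     term  count
0  Summer      5
1    Fall      3
2  Spring      1
sort by count:
     term  count
2  Spring      1
1    Fall      3
0  Summer      5
Reading off the value at position 1, column 'count', we get 3.

3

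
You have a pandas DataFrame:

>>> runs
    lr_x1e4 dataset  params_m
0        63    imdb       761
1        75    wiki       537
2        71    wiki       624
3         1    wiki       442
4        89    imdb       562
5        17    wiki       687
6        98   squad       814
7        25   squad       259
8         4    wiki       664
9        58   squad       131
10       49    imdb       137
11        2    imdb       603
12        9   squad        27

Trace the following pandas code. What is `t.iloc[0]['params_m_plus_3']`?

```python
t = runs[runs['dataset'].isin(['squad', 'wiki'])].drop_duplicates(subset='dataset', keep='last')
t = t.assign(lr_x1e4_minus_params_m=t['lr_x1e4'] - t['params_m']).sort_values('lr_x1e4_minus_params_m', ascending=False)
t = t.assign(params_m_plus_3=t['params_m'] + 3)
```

30

filter rows where dataset in ['squad', 'wiki']:
    lr_x1e4 dataset  params_m
1        75    wiki       537
2        71    wiki       624
3         1    wiki       442
5        17    wiki       687
6        98   squad       814
7        25   squad       259
8         4    wiki       664
9        58   squad       131
12        9   squad        27
drop duplicate dataset (keep=last):
    lr_x1e4 dataset  params_m
8         4    wiki       664
12        9   squad        27
add column lr_x1e4_minus_params_m = t['lr_x1e4'] - t['params_m']:
    lr_x1e4 dataset  params_m  lr_x1e4_minus_params_m
8         4    wiki       664                    -660
12        9   squad        27                     -18
sort by lr_x1e4_minus_params_m descending:
    lr_x1e4 dataset  params_m  lr_x1e4_minus_params_m
12        9   squad        27                     -18
8         4    wiki       664                    -660
add column params_m_plus_3 = t['params_m'] + 3:
    lr_x1e4 dataset  params_m  lr_x1e4_minus_params_m  params_m_plus_3
12        9   squad        27                     -18               30
8         4    wiki       664                    -660              667
The value at position 0, column 'params_m_plus_3' is 30.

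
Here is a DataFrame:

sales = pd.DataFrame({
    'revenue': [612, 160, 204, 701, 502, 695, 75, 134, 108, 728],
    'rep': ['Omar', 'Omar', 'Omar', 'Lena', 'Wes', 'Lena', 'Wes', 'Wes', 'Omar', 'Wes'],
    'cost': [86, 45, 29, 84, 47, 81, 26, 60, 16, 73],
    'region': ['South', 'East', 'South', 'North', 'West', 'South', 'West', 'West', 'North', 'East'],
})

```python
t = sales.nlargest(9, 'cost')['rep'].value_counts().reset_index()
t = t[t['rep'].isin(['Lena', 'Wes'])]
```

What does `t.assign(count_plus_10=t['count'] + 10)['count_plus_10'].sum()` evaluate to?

26

take 9 rows with largest cost:
   revenue   rep  cost region
0      612  Omar    86  South
3      701  Lena    84  North
5      695  Lena    81  South
9      728   Wes    73   East
7      134   Wes    60   West
4      502   Wes    47   West
1      160  Omar    45   East
2      204  Omar    29  South
6       75   Wes    26   West
value_counts of rep:
rep
Wes     4
Omar    3
Lena    2
Name: count, dtype: int64
reset_index():
    rep  count
0   Wes      4
1  Omar      3
2  Lena      2
filter rows where rep in ['Lena', 'Wes']:
    rep  count
0   Wes      4
2  Lena      2
add column count_plus_10 = t['count'] + 10:
    rep  count  count_plus_10
0   Wes      4             14
2  Lena      2             12
Reading off the sum of column 'count_plus_10', we get 26.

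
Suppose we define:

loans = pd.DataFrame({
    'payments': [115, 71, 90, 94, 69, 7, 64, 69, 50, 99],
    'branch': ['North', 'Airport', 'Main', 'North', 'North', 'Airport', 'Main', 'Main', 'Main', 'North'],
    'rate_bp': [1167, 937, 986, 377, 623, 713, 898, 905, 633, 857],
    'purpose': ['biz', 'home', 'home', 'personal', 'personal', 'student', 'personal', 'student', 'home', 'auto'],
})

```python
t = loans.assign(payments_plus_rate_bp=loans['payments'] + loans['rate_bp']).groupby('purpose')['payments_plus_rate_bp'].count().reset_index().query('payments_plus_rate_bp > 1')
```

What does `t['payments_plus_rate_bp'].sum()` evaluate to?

add column payments_plus_rate_bp = loans['payments'] + loans['rate_bp']:
   payments   branch  rate_bp   purpose  payments_plus_rate_bp
0       115    North     1167       biz                   1282
1        71  Airport      937      home                   1008
2        90     Main      986      home                   1076
3        94    North      377  personal                    471
4        69    North      623  personal                    692
5         7  Airport      713   student                    720
6        64     Main      898  personal                    962
7        69     Main      905   student                    974
8        50     Main      633      home                    683
9        99    North      857      auto                    956
group by purpose, count of payments_plus_rate_bp:
purpose
auto        1
biz         1
home        3
personal    3
student     2
Name: payments_plus_rate_bp, dtype: int64
reset_index():
    purpose  payments_plus_rate_bp
0      auto                      1
1       biz                      1
2      home                      3
3  personal                      3
4   student                      2
filter rows where payments_plus_rate_bp > 1:
    purpose  payments_plus_rate_bp
2      home                      3
3  personal                      3
4   student                      2
So sum() = 8.

8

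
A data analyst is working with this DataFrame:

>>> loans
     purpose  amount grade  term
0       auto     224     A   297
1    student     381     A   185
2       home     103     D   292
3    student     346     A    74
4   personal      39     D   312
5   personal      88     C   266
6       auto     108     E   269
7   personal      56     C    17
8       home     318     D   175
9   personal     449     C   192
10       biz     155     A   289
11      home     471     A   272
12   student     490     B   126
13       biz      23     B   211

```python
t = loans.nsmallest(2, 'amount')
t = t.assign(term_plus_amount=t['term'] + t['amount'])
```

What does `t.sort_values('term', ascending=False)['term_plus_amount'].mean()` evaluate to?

take 2 rows with smallest amount:
     purpose  amount grade  term
13       biz      23     B   211
4   personal      39     D   312
add column term_plus_amount = t['term'] + t['amount']:
     purpose  amount grade  term  term_plus_amount
13       biz      23     B   211               234
4   personal      39     D   312               351
sort by term descending:
     purpose  amount grade  term  term_plus_amount
4   personal      39     D   312               351
13       biz      23     B   211               234
Hence 292.5.

292.5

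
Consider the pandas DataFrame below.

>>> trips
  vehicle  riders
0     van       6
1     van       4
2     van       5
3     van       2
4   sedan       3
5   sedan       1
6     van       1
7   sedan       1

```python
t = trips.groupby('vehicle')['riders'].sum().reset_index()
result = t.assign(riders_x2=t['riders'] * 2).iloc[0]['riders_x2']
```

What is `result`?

10

group by vehicle, sum of riders:
vehicle
sedan     5
van      18
Name: riders, dtype: int64
reset_index():
  vehicle  riders
0   sedan       5
1     van      18
add column riders_x2 = t['riders'] * 2:
  vehicle  riders  riders_x2
0   sedan       5         10
1     van      18         36
So iloc[0]['riders_x2'] = 10.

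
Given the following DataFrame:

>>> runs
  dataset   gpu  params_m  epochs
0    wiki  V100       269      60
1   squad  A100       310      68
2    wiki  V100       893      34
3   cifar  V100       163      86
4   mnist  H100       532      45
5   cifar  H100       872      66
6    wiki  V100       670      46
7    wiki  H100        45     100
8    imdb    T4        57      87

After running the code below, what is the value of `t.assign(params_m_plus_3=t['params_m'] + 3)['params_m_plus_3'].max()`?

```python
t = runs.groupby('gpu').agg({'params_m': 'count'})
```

7

group by gpu, count of params_m:
      params_m
gpu           
A100         1
H100         3
T4           1
V100         4
add column params_m_plus_3 = t['params_m'] + 3:
      params_m  params_m_plus_3
gpu                            
A100         1                4
H100         3                6
T4           1                4
V100         4                7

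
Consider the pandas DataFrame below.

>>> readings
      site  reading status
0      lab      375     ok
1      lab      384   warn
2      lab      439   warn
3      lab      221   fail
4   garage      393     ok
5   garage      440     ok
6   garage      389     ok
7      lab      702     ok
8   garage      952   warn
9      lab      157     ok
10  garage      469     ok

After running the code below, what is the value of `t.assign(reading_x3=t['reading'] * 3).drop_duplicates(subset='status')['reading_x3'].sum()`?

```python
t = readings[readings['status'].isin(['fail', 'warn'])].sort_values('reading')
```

1815

filter rows where status in ['fail', 'warn']:
     site  reading status
1     lab      384   warn
2     lab      439   warn
3     lab      221   fail
8  garage      952   warn
sort by reading:
     site  reading status
3     lab      221   fail
1     lab      384   warn
2     lab      439   warn
8  garage      952   warn
add column reading_x3 = t['reading'] * 3:
     site  reading status  reading_x3
3     lab      221   fail         663
1     lab      384   warn        1152
2     lab      439   warn        1317
8  garage      952   warn        2856
drop duplicate status (keep=first):
  site  reading status  reading_x3
3  lab      221   fail         663
1  lab      384   warn        1152
So sum() = 1815.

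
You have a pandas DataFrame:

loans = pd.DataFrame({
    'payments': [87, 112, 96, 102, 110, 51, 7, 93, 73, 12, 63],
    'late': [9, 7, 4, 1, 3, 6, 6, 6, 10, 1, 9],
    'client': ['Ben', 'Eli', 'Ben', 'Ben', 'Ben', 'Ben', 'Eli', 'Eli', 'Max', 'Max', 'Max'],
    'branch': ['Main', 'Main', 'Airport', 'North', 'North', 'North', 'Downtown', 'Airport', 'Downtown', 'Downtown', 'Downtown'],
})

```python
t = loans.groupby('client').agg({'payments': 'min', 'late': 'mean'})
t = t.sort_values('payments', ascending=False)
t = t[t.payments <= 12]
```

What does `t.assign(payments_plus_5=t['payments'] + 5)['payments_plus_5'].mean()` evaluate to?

group by client: min(payments), mean(late):
        payments      late
client                    
Ben           51  4.600000
Eli            7  6.333333
Max           12  6.666667
sort by payments descending:
        payments      late
client                    
Ben           51  4.600000
Max           12  6.666667
Eli            7  6.333333
filter rows where payments <= 12:
        payments      late
client                    
Max           12  6.666667
Eli            7  6.333333
add column payments_plus_5 = t['payments'] + 5:
        payments      late  payments_plus_5
client                                     
Max           12  6.666667               17
Eli            7  6.333333               12
The mean of column 'payments_plus_5' is 14.5.

14.5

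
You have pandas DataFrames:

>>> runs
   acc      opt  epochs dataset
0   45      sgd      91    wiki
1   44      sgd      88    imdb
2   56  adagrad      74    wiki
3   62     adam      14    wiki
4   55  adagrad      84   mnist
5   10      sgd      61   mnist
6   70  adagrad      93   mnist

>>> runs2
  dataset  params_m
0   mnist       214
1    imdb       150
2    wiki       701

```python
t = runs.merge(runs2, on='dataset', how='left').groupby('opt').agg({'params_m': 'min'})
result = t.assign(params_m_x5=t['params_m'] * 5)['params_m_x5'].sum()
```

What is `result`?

merge on 'dataset' (how='left') → 7 rows:
   acc      opt  epochs dataset  params_m
0   45      sgd      91    wiki       701
1   44      sgd      88    imdb       150
2   56  adagrad      74    wiki       701
3   62     adam      14    wiki       701
4   55  adagrad      84   mnist       214
5   10      sgd      61   mnist       214
6   70  adagrad      93   mnist       214
group by opt, min of params_m:
         params_m
opt              
adagrad       214
adam          701
sgd           150
add column params_m_x5 = t['params_m'] * 5:
         params_m  params_m_x5
opt                           
adagrad       214         1070
adam          701         3505
sgd           150          750
Then the sum of column 'params_m_x5': 5325

5325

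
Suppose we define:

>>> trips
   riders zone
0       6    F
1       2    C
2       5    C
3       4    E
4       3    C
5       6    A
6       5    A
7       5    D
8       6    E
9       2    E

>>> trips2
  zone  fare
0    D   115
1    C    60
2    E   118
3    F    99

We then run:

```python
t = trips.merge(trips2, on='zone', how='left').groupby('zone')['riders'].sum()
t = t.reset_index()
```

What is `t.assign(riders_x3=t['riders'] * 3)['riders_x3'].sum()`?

merge on 'zone' (how='left') → 10 rows:
   riders zone   fare
0       6    F   99.0
1       2    C   60.0
2       5    C   60.0
3       4    E  118.0
4       3    C   60.0
5       6    A    NaN
6       5    A    NaN
7       5    D  115.0
8       6    E  118.0
9       2    E  118.0
group by zone, sum of riders:
zone
A    11
C    10
D     5
E    12
F     6
Name: riders, dtype: int64
reset_index():
  zone  riders
0    A      11
1    C      10
2    D       5
3    E      12
4    F       6
add column riders_x3 = t['riders'] * 3:
  zone  riders  riders_x3
0    A      11         33
1    C      10         30
2    D       5         15
3    E      12         36
4    F       6         18
sum of column 'riders_x3' → 132

132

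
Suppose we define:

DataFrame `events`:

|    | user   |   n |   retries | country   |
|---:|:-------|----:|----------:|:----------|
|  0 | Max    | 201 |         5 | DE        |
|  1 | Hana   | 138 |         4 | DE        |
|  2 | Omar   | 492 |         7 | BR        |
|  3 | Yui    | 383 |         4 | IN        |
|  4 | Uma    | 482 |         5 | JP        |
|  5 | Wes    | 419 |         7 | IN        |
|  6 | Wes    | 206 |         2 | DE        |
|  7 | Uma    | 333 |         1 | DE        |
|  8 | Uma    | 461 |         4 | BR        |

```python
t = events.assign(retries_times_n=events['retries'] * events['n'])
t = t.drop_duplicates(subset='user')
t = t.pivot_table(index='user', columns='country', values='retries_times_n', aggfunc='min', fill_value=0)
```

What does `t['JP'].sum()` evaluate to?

add column retries_times_n = events['retries'] * events['n']:
   user    n  retries country  retries_times_n
0   Max  201        5      DE             1005
1  Hana  138        4      DE              552
2  Omar  492        7      BR             3444
3   Yui  383        4      IN             1532
4   Uma  482        5      JP             2410
5   Wes  419        7      IN             2933
6   Wes  206        2      DE              412
7   Uma  333        1      DE              333
8   Uma  461        4      BR             1844
drop duplicate user (keep=first):
   user    n  retries country  retries_times_n
0   Max  201        5      DE             1005
1  Hana  138        4      DE              552
2  Omar  492        7      BR             3444
3   Yui  383        4      IN             1532
4   Uma  482        5      JP             2410
5   Wes  419        7      IN             2933
pivot: rows=user, cols=country, min(retries_times_n):
country    BR    DE    IN    JP
user                           
Hana        0   552     0     0
Max         0  1005     0     0
Omar     3444     0     0     0
Uma         0     0     0  2410
Wes         0     0  2933     0
Yui         0     0  1532     0
Taking the sum of column 'JP' gives 2410.

2410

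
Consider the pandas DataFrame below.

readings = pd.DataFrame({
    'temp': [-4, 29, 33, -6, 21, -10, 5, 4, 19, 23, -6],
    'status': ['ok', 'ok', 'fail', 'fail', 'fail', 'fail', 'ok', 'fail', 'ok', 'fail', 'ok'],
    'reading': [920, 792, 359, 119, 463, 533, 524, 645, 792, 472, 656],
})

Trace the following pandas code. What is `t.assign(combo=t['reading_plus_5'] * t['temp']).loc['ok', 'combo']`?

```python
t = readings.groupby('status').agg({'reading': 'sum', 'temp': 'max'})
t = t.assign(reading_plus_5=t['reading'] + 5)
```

group by status: sum(reading), max(temp):
        reading  temp
status               
fail       2591    33
ok         3684    29
add column reading_plus_5 = t['reading'] + 5:
        reading  temp  reading_plus_5
status                               
fail       2591    33            2596
ok         3684    29            3689
add column combo = t['reading_plus_5'] * t['temp']:
        reading  temp  reading_plus_5   combo
status                                       
fail       2591    33            2596   85668
ok         3684    29            3689  106981

106981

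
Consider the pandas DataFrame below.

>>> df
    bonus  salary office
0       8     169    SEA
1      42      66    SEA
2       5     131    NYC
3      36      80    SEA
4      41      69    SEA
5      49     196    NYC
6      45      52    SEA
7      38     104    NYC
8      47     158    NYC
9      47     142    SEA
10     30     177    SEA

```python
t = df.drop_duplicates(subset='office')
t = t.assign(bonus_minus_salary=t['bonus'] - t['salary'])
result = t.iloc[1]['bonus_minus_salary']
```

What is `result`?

drop duplicate office (keep=first):
   bonus  salary office
0      8     169    SEA
2      5     131    NYC
add column bonus_minus_salary = t['bonus'] - t['salary']:
   bonus  salary office  bonus_minus_salary
0      8     169    SEA                -161
2      5     131    NYC                -126
value at position 1, column 'bonus_minus_salary' → -126

-126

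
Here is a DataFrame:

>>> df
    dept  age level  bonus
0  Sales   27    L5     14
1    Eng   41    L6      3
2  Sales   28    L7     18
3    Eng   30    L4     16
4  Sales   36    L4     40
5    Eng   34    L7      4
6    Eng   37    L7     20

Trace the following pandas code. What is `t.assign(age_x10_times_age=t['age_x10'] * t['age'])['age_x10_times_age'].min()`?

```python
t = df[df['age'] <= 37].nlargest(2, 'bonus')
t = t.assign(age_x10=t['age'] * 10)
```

12960

filter rows where age <= 37:
    dept  age level  bonus
0  Sales   27    L5     14
2  Sales   28    L7     18
3    Eng   30    L4     16
4  Sales   36    L4     40
5    Eng   34    L7      4
6    Eng   37    L7     20
take 2 rows with largest bonus:
    dept  age level  bonus
4  Sales   36    L4     40
6    Eng   37    L7     20
add column age_x10 = t['age'] * 10:
    dept  age level  bonus  age_x10
4  Sales   36    L4     40      360
6    Eng   37    L7     20      370
add column age_x10_times_age = t['age_x10'] * t['age']:
    dept  age level  bonus  age_x10  age_x10_times_age
4  Sales   36    L4     40      360              12960
6    Eng   37    L7     20      370              13690
min of column 'age_x10_times_age' → 12960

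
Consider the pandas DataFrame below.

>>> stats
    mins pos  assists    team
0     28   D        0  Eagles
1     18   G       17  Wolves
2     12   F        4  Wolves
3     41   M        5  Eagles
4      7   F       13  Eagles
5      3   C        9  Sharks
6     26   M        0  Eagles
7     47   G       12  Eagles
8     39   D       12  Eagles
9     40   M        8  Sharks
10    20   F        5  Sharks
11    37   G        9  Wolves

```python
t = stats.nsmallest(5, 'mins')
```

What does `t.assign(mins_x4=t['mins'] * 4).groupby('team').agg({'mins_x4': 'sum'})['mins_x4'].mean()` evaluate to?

80.0

take 5 rows with smallest mins:
    mins pos  assists    team
5      3   C        9  Sharks
4      7   F       13  Eagles
2     12   F        4  Wolves
1     18   G       17  Wolves
10    20   F        5  Sharks
add column mins_x4 = t['mins'] * 4:
    mins pos  assists    team  mins_x4
5      3   C        9  Sharks       12
4      7   F       13  Eagles       28
2     12   F        4  Wolves       48
1     18   G       17  Wolves       72
10    20   F        5  Sharks       80
group by team, sum of mins_x4:
        mins_x4
team           
Eagles       28
Sharks       92
Wolves      120
Then the mean of column 'mins_x4': 80.0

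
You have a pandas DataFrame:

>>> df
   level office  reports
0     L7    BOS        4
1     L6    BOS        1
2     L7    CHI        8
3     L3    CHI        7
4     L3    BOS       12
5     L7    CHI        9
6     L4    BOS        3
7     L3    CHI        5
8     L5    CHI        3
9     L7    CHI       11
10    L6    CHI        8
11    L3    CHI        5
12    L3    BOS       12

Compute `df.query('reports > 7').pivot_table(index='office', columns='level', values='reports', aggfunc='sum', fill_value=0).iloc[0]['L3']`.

filter rows where reports > 7:
   level office  reports
2     L7    CHI        8
4     L3    BOS       12
5     L7    CHI        9
9     L7    CHI       11
10    L6    CHI        8
12    L3    BOS       12
pivot: rows=office, cols=level, sum(reports):
level   L3  L6  L7
office            
BOS     24   0   0
CHI      0   8  28
Hence 24.

24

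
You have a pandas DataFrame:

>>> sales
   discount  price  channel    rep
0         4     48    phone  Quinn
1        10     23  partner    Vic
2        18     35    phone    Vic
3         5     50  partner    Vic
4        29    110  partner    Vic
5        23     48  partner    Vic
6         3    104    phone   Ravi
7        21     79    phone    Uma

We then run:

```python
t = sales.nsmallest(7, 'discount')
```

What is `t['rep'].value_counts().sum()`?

7

take 7 rows with smallest discount:
   discount  price  channel    rep
6         3    104    phone   Ravi
0         4     48    phone  Quinn
3         5     50  partner    Vic
1        10     23  partner    Vic
2        18     35    phone    Vic
7        21     79    phone    Uma
5        23     48  partner    Vic
value_counts of rep:
rep
Vic      4
Ravi     1
Quinn    1
Uma      1
Name: count, dtype: int64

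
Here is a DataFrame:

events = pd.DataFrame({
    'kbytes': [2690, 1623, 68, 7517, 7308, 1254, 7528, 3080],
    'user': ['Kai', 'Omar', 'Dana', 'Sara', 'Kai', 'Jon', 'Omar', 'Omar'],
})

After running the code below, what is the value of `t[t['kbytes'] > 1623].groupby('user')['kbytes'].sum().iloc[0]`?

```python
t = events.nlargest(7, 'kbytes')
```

take 7 rows with largest kbytes:
   kbytes  user
6    7528  Omar
3    7517  Sara
4    7308   Kai
7    3080  Omar
0    2690   Kai
1    1623  Omar
5    1254   Jon
filter rows where kbytes > 1623:
   kbytes  user
6    7528  Omar
3    7517  Sara
4    7308   Kai
7    3080  Omar
0    2690   Kai
group by user, sum of kbytes:
user
Kai      9998
Omar    10608
Sara     7517
Name: kbytes, dtype: int64

9998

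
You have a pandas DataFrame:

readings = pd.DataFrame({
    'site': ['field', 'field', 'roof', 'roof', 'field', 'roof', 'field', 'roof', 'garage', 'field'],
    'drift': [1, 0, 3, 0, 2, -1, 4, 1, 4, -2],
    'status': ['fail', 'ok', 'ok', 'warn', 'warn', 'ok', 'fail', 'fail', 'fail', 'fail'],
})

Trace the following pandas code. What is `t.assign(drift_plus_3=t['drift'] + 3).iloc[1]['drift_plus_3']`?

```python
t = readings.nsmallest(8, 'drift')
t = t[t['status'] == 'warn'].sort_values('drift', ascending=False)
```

3

take 8 rows with smallest drift:
    site  drift status
9  field     -2   fail
5   roof     -1     ok
1  field      0     ok
3   roof      0   warn
0  field      1   fail
7   roof      1   fail
4  field      2   warn
2   roof      3     ok
filter rows where status == 'warn':
    site  drift status
3   roof      0   warn
4  field      2   warn
sort by drift descending:
    site  drift status
4  field      2   warn
3   roof      0   warn
add column drift_plus_3 = t['drift'] + 3:
    site  drift status  drift_plus_3
4  field      2   warn             5
3   roof      0   warn             3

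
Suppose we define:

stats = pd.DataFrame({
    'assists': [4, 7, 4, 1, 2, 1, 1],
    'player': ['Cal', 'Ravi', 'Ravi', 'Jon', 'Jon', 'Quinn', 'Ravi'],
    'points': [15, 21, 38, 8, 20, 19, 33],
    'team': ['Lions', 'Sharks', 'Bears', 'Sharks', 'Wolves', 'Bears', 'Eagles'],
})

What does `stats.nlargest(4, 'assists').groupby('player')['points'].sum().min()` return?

take 4 rows with largest assists:
   assists player  points    team
1        7   Ravi      21  Sharks
0        4    Cal      15   Lions
2        4   Ravi      38   Bears
4        2    Jon      20  Wolves
group by player, sum of points:
player
Cal     15
Jon     20
Ravi    59
Name: points, dtype: int64
min of the resulting series → 15

15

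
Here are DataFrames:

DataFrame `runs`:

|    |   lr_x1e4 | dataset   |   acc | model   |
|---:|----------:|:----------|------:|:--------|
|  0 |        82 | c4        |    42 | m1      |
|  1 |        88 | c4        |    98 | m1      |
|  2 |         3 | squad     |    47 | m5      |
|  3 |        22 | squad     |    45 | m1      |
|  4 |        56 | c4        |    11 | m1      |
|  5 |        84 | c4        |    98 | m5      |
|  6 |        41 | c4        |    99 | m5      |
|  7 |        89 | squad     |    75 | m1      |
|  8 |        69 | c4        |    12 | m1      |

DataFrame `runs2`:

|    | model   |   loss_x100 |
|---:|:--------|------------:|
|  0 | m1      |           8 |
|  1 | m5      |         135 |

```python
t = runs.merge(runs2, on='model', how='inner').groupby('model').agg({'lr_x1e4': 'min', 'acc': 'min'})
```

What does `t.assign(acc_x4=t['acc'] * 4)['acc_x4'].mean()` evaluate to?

merge on 'model' (how='inner') → 9 rows:
   lr_x1e4 dataset  acc model  loss_x100
0       82      c4   42    m1          8
1       88      c4   98    m1          8
2        3   squad   47    m5        135
3       22   squad   45    m1          8
4       56      c4   11    m1          8
5       84      c4   98    m5        135
6       41      c4   99    m5        135
7       89   squad   75    m1          8
8       69      c4   12    m1          8
group by model: min(lr_x1e4), min(acc):
       lr_x1e4  acc
model              
m1          22   11
m5           3   47
add column acc_x4 = t['acc'] * 4:
       lr_x1e4  acc  acc_x4
model                      
m1          22   11      44
m5           3   47     188
Hence 116.0.

116.0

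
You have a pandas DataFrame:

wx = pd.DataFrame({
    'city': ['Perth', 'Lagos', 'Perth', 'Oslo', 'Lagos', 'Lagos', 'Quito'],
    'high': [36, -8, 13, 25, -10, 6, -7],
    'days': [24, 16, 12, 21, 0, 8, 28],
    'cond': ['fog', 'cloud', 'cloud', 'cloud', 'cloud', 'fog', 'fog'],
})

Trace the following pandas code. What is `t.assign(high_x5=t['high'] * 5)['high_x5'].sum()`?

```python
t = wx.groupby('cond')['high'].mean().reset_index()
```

83.3333333333

group by cond, mean of high:
cond
cloud     5.000000
fog      11.666667
Name: high, dtype: float64
reset_index():
    cond       high
0  cloud   5.000000
1    fog  11.666667
add column high_x5 = t['high'] * 5:
    cond       high    high_x5
0  cloud   5.000000  25.000000
1    fog  11.666667  58.333333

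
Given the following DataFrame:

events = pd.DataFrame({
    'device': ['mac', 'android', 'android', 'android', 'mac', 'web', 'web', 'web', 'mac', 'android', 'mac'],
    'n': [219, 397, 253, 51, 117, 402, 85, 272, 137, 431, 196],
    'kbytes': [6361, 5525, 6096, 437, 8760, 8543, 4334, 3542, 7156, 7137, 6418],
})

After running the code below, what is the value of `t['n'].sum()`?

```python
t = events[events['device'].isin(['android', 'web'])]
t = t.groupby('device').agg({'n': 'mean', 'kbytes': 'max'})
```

filter rows where device in ['android', 'web']:
    device    n  kbytes
1  android  397    5525
2  android  253    6096
3  android   51     437
5      web  402    8543
6      web   85    4334
7      web  272    3542
9  android  431    7137
group by device: mean(n), max(kbytes):
             n  kbytes
device                
android  283.0    7137
web      253.0    8543
Then the sum of column 'n': 536.0

536.0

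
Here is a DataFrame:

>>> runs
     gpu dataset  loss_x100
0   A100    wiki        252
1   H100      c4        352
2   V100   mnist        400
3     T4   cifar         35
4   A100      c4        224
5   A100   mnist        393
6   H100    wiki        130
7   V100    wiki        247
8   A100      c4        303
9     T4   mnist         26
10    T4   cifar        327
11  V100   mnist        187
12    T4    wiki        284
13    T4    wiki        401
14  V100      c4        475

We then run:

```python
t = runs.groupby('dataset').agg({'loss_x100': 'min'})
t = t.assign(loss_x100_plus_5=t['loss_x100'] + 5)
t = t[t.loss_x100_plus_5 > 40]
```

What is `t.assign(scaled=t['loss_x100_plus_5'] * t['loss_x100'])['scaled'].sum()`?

group by dataset, min of loss_x100:
         loss_x100
dataset           
c4             224
cifar           35
mnist           26
wiki           130
add column loss_x100_plus_5 = t['loss_x100'] + 5:
         loss_x100  loss_x100_plus_5
dataset                             
c4             224               229
cifar           35                40
mnist           26                31
wiki           130               135
filter rows where loss_x100_plus_5 > 40:
         loss_x100  loss_x100_plus_5
dataset                             
c4             224               229
wiki           130               135
add column scaled = t['loss_x100_plus_5'] * t['loss_x100']:
         loss_x100  loss_x100_plus_5  scaled
dataset                                     
c4             224               229   51296
wiki           130               135   17550
Reading off the sum of column 'scaled', we get 68846.

68846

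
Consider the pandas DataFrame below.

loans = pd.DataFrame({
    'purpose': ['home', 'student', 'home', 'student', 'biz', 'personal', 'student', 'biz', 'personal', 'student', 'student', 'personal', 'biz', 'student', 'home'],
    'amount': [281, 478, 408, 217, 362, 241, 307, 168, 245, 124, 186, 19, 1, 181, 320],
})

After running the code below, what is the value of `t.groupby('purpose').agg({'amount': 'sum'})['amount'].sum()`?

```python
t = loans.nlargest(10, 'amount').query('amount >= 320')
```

take 10 rows with largest amount:
     purpose  amount
1    student     478
2       home     408
4        biz     362
14      home     320
6    student     307
0       home     281
8   personal     245
5   personal     241
3    student     217
10   student     186
filter rows where amount >= 320:
    purpose  amount
1   student     478
2      home     408
4       biz     362
14     home     320
group by purpose, sum of amount:
         amount
purpose        
biz         362
home        728
student     478

1568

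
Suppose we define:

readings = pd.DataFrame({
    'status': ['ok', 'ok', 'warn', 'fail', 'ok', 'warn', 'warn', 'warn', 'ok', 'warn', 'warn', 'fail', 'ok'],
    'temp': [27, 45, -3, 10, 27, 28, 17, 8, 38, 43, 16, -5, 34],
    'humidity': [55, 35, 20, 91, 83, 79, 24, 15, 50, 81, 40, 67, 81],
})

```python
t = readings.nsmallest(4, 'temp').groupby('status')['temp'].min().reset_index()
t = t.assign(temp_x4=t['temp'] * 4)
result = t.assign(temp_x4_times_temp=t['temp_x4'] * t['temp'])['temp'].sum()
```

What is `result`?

take 4 rows with smallest temp:
   status  temp  humidity
11   fail    -5        67
2    warn    -3        20
7    warn     8        15
3    fail    10        91
group by status, min of temp:
status
fail   -5
warn   -3
Name: temp, dtype: int64
reset_index():
  status  temp
0   fail    -5
1   warn    -3
add column temp_x4 = t['temp'] * 4:
  status  temp  temp_x4
0   fail    -5      -20
1   warn    -3      -12
add column temp_x4_times_temp = t['temp_x4'] * t['temp']:
  status  temp  temp_x4  temp_x4_times_temp
0   fail    -5      -20                 100
1   warn    -3      -12                  36
Then the sum of column 'temp': -8

-8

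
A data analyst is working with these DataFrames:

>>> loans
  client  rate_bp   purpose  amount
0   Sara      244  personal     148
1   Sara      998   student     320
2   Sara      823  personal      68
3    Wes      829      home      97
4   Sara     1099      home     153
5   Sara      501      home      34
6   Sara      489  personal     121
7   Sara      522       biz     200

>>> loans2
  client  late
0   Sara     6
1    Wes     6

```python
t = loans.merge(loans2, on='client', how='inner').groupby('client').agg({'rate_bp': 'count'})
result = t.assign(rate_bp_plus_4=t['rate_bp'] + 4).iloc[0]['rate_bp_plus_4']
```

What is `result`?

merge on 'client' (how='inner') → 8 rows:
  client  rate_bp   purpose  amount  late
0   Sara      244  personal     148     6
1   Sara      998   student     320     6
2   Sara      823  personal      68     6
3    Wes      829      home      97     6
4   Sara     1099      home     153     6
5   Sara      501      home      34     6
6   Sara      489  personal     121     6
7   Sara      522       biz     200     6
group by client, count of rate_bp:
        rate_bp
client         
Sara          7
Wes           1
add column rate_bp_plus_4 = t['rate_bp'] + 4:
        rate_bp  rate_bp_plus_4
client                         
Sara          7              11
Wes           1               5
Reading off the value at position 0, column 'rate_bp_plus_4', we get 11.

11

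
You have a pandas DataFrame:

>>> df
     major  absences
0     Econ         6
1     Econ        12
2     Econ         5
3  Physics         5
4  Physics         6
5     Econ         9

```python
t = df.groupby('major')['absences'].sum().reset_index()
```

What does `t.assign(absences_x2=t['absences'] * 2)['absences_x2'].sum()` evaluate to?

86

group by major, sum of absences:
major
Econ       32
Physics    11
Name: absences, dtype: int64
reset_index():
     major  absences
0     Econ        32
1  Physics        11
add column absences_x2 = t['absences'] * 2:
     major  absences  absences_x2
0     Econ        32           64
1  Physics        11           22
The sum of column 'absences_x2' is 86.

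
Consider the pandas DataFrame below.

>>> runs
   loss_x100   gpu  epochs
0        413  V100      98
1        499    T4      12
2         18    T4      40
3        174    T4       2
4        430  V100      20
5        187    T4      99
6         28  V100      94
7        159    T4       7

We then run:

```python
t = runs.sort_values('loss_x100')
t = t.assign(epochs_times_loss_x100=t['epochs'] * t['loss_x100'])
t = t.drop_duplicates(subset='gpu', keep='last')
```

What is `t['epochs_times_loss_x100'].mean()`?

sort by loss_x100:
   loss_x100   gpu  epochs
2         18    T4      40
6         28  V100      94
7        159    T4       7
3        174    T4       2
5        187    T4      99
0        413  V100      98
4        430  V100      20
1        499    T4      12
add column epochs_times_loss_x100 = t['epochs'] * t['loss_x100']:
   loss_x100   gpu  epochs  epochs_times_loss_x100
2         18    T4      40                     720
6         28  V100      94                    2632
7        159    T4       7                    1113
3        174    T4       2                     348
5        187    T4      99                   18513
0        413  V100      98                   40474
4        430  V100      20                    8600
1        499    T4      12                    5988
drop duplicate gpu (keep=last):
   loss_x100   gpu  epochs  epochs_times_loss_x100
4        430  V100      20                    8600
1        499    T4      12                    5988

7294.0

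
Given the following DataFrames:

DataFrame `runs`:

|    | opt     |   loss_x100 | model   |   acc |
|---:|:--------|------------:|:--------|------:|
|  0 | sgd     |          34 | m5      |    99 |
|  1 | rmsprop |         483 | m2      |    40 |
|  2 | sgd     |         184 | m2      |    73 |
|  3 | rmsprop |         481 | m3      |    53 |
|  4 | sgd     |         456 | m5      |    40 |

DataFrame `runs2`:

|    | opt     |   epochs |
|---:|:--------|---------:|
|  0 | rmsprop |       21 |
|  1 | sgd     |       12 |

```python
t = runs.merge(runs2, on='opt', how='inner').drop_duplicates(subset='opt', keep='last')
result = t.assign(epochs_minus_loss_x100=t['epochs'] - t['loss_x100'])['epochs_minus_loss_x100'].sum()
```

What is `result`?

-904

merge on 'opt' (how='inner') → 5 rows:
       opt  loss_x100 model  acc  epochs
0      sgd         34    m5   99      12
1  rmsprop        483    m2   40      21
2      sgd        184    m2   73      12
3  rmsprop        481    m3   53      21
4      sgd        456    m5   40      12
drop duplicate opt (keep=last):
       opt  loss_x100 model  acc  epochs
3  rmsprop        481    m3   53      21
4      sgd        456    m5   40      12
add column epochs_minus_loss_x100 = t['epochs'] - t['loss_x100']:
       opt  loss_x100 model  acc  epochs  epochs_minus_loss_x100
3  rmsprop        481    m3   53      21                    -460
4      sgd        456    m5   40      12                    -444
Finally, sum of column 'epochs_minus_loss_x100' = -904.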